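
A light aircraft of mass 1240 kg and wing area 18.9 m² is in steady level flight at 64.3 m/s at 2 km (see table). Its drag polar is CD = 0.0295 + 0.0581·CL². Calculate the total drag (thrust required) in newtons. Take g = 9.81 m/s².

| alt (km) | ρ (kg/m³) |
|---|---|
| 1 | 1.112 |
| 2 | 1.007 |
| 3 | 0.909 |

D = 1380 N

At 2 km, from the table: ρ = 1.007 kg/m³.
In steady level flight, lift balances weight: W = mg = 1240 × 9.81 = 12164 N.
q = ½ρv² = ½ × 1.007 × 64.3² = 2082 Pa.
Required CL = L/(qS) = 12164/(2082·18.9) = 0.3092.
CD = 0.0295 + 0.0581 × 0.3092² = 0.03505.
D = q·S·CD = 2082 × 18.9 × 0.03505 = 1379 N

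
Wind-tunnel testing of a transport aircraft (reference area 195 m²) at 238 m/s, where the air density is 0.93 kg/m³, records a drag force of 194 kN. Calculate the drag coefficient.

CD = 0.0378

From D = ½ρv²S·CD, rearranging gives CD = 2D/(ρv²S).
CD = 2 × 1.94×10^5 / (0.93 × 238² × 195) = 0.0378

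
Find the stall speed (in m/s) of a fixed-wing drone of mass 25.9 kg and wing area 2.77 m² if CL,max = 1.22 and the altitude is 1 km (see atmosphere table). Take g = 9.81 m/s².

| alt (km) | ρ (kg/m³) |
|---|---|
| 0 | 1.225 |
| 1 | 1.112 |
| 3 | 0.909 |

V_stall = 11.6 m/s

At 1 km, from the table: ρ = 1.112 kg/m³.
Weight W = mg = 25.9 × 9.81 = 254.1 N.
V_stall = √(2W/(ρ·S·CL,max)) = √(2 × 254.1 / (1.112 × 2.77 × 1.22))
V_stall = √135.2 = 11.6 m/s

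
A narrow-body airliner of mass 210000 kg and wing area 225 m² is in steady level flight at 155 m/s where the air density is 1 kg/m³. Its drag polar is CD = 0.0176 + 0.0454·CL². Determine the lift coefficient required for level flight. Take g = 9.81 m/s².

Weight W = mg = 210000 × 9.81 = 2.0601×10^6 N; in level flight L = W.
Dynamic pressure q = 0.5 × 1 × 155² = 12010 Pa.
CL = W/(q·S) = 2.0601×10^6 / (12010 × 225) = 0.7622.

CL = 0.762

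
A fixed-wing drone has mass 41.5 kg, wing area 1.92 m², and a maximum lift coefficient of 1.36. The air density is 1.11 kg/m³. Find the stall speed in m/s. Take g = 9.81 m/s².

V_stall = 16.8 m/s

At stall, lift equals weight: L = W = m·g = 41.5 × 9.81 = 407.1 N.
V_stall = √(2W/(ρ·S·CL,max)) = √(2 × 407.1 / (1.11 × 1.92 × 1.36))
V_stall = √280.9 = 16.8 m/s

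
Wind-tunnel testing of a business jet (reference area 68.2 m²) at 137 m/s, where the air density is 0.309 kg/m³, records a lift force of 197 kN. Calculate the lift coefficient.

CL = 0.996

From L = ½ρv²S·CL, rearranging gives CL = 2L/(ρv²S).
CL = 2 × 1.97×10^5 / (0.309 × 137² × 68.2) = 0.996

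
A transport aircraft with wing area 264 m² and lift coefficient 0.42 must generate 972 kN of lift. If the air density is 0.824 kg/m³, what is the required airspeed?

L = ½ρv²S·CL ⇒ v = √(2L/(ρ·S·CL))
v = √(2 × 9.72×10^5 / (0.824 × 264 × 0.42)) = √21280 = 146 m/s

v = 146 m/s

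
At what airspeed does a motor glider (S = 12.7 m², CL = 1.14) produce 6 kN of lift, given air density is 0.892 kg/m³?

L = ½ρv²S·CL ⇒ v = √(2L/(ρ·S·CL))
v = √(2 × 6000 / (0.892 × 12.7 × 1.14)) = √929.2 = 30.5 m/s

v = 30.5 m/s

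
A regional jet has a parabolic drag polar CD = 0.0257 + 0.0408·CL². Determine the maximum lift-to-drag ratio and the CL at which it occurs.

For CD = CD0 + K·CL², (L/D)max occurs at CL* = √(CD0/K) and equals 1/(2√(K·CD0)).
(L/D)max = 1/(2√(0.0408 × 0.0257)) = 1/(2 × 0.03238) = 15.4
CL* = √(0.0257/0.0408) = 0.794

(L/D)max = 15.4, at CL = 0.794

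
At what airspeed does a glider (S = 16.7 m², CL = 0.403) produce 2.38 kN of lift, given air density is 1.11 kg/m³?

v = 25.2 m/s

L = ½ρv²S·CL ⇒ v = √(2L/(ρ·S·CL))
v = √(2 × 2380 / (1.11 × 16.7 × 0.403)) = √637.2 = 25.2 m/s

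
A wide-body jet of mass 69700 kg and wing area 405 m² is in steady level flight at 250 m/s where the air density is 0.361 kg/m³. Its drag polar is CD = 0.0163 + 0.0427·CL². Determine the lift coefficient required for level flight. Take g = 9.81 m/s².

Level flight ⇒ L = W = m·g = 69700 × 9.81 = 6.8376×10^5 N.
q = ½ρv² = ½ × 0.361 × 250² = 11280 Pa.
CL = 2W/(ρv²S) = 2×6.8376×10^5/(0.361×250²×405) = 0.1497.

CL = 0.15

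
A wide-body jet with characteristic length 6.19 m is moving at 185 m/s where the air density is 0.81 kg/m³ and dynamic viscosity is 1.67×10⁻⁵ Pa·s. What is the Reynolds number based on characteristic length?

Re = ρ·v·c/μ = 0.81 × 185 × 6.19 / (1.67×10⁻⁵) = 5.55×10^7

Re = 5.55×10^7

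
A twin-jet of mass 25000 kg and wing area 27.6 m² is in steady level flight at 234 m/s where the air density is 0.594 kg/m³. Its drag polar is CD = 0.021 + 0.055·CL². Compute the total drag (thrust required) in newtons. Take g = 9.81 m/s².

In steady level flight, lift balances weight: W = mg = 25000 × 9.81 = 2.4525×10^5 N.
Dynamic pressure q = 0.5 × 0.594 × 234² = 16260 Pa.
CL = 2W/(ρv²S) = 2×2.4525×10^5/(0.594×234²×27.6) = 0.5464.
CD = 0.021 + 0.055 × 0.5464² = 0.03742.
D = q·S·CD = 16260 × 27.6 × 0.03742 = 16800 N

D = 16800 N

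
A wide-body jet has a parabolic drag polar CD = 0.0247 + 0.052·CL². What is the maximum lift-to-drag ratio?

For CD = CD0 + K·CL², (L/D)max occurs at CL* = √(CD0/K) and equals 1/(2√(K·CD0)).
(L/D)max = 1/(2√(0.052 × 0.0247)) = 1/(2 × 0.03584) = 14

(L/D)max = 14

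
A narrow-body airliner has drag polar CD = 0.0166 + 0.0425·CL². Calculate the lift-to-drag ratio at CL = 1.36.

L/D = 14.3

CD = 0.0166 + 0.0425 × 1.36² = 0.09521
L/D = CL/CD = 1.36 / 0.09521 = 14.3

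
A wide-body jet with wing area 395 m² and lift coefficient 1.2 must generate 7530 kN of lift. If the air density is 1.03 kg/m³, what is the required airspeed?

L = ½ρv²S·CL ⇒ v = √(2L/(ρ·S·CL))
v = √(2 × 7.53×10^6 / (1.03 × 395 × 1.2)) = √30850 = 176 m/s

v = 176 m/s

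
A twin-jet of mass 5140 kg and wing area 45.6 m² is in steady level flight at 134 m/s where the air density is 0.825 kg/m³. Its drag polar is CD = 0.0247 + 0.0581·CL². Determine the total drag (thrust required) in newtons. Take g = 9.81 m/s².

Level flight ⇒ L = W = m·g = 5140 × 9.81 = 50423 N.
q = ½ρv² = ½ × 0.825 × 134² = 7407 Pa.
CL = 2W/(ρv²S) = 2×50423/(0.825×134²×45.6) = 0.1493.
CD = 0.0247 + 0.0581 × 0.1493² = 0.02599.
D = q·S·CD = 7407 × 45.6 × 0.02599 = 8780 N

D = 8780 N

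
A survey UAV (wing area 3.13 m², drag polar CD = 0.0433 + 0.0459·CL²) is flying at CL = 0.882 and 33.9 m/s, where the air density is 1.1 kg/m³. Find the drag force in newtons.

CD = 0.0433 + 0.0459 × 0.882² = 0.07901
D = ½ρv²S·CD = ½ × 1.1 × 33.9² × 3.13 × 0.07901 = 156 N

D = 156 N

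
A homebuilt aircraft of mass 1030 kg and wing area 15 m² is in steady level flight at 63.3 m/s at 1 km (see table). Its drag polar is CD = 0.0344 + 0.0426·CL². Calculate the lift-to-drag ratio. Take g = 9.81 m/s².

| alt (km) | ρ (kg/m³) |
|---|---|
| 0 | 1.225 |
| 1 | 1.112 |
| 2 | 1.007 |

At 1 km, from the table: ρ = 1.112 kg/m³.
Weight W = mg = 1030 × 9.81 = 10104 N; in level flight L = W.
Dynamic pressure q = 0.5 × 1.112 × 63.3² = 2228 Pa.
Required CL = L/(qS) = 10104/(2228·15) = 0.3024.
CD = 0.0344 + 0.0426 × 0.3024² = 0.03829.
L/D = CL/CD = 0.3024 / 0.03829 = 7.9

L/D = 7.9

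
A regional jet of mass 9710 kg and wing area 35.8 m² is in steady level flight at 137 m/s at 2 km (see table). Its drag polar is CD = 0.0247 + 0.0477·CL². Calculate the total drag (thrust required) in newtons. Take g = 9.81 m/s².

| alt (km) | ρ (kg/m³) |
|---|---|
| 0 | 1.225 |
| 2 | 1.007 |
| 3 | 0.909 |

At 2 km, from the table: ρ = 1.007 kg/m³.
Level flight ⇒ L = W = m·g = 9710 × 9.81 = 95255 N.
Dynamic pressure q = 0.5 × 1.007 × 137² = 9450 Pa.
CL = 2W/(ρv²S) = 2×95255/(1.007×137²×35.8) = 0.2816.
CD = 0.0247 + 0.0477 × 0.2816² = 0.02848.
D = q·S·CD = 9450 × 35.8 × 0.02848 = 9636 N

D = 9640 N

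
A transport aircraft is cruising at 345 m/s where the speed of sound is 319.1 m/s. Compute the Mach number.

M = 1.08

M = v/a = 345 / 319.1 = 1.08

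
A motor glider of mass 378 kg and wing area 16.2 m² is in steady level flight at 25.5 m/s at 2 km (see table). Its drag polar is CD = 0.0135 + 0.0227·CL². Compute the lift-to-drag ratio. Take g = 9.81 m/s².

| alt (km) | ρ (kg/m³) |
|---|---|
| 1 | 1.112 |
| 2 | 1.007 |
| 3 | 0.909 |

At 2 km, from the table: ρ = 1.007 kg/m³.
Level flight ⇒ L = W = m·g = 378 × 9.81 = 3708.2 N.
Dynamic pressure q = 0.5 × 1.007 × 25.5² = 327.4 Pa.
CL = W/(q·S) = 3708.2 / (327.4 × 16.2) = 0.6991.
CD = 0.0135 + 0.0227 × 0.6991² = 0.0246.
L/D = CL/CD = 0.6991 / 0.0246 = 28.4

L/D = 28.4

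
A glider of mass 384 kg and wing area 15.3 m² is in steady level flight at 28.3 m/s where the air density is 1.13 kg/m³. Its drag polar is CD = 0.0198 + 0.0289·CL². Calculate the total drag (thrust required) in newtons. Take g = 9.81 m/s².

D = 196 N

Level flight ⇒ L = W = m·g = 384 × 9.81 = 3767 N.
Dynamic pressure q = 0.5 × 1.13 × 28.3² = 452.5 Pa.
CL = 2W/(ρv²S) = 2×3767/(1.13×28.3²×15.3) = 0.5441.
CD = 0.0198 + 0.0289 × 0.5441² = 0.02836.
D = q·S·CD = 452.5 × 15.3 × 0.02836 = 196.3 N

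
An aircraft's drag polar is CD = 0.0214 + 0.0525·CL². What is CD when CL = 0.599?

CD = 0.0214 + 0.0525 × 0.599² = 0.0214 + 0.01884 = 0.0402

CD = 0.0402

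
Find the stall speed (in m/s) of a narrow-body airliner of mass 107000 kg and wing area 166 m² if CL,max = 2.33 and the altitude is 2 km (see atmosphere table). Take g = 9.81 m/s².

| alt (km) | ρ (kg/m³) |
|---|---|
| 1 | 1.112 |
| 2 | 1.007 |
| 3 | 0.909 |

V_stall = 73.4 m/s

At 2 km, from the table: ρ = 1.007 kg/m³.
Stall occurs when L = W at CL,max. W = mg = 107000 × 9.81 = 1.05×10^6 N.
From L = ½ρV²S·CL,max = W: V_stall = √(2W/(ρSCL,max)) = √(2·1.05×10^6/(1.007·166·2.33))
V_stall = √5390 = 73.4 m/s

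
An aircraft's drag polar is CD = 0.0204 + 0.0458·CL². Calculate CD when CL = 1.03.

CD = 0.069

CD = 0.0204 + 0.0458 × 1.03² = 0.0204 + 0.04859 = 0.069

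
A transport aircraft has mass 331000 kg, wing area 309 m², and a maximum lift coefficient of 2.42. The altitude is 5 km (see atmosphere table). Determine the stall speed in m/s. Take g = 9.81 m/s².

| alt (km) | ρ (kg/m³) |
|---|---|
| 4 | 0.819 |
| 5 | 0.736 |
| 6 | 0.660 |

At 5 km, from the table: ρ = 0.736 kg/m³.
At stall, lift equals weight: L = W = m·g = 331000 × 9.81 = 3.247×10^6 N.
From L = ½ρV²S·CL,max = W: V_stall = √(2W/(ρSCL,max)) = √(2·3.247×10^6/(0.736·309·2.42))
V_stall = √11800 = 109 m/s

V_stall = 109 m/s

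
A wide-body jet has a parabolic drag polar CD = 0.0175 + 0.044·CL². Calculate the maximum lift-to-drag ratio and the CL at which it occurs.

For CD = CD0 + K·CL², (L/D)max occurs at CL* = √(CD0/K) and equals 1/(2√(K·CD0)).
(L/D)max = 1/(2√(0.044 × 0.0175)) = 1/(2 × 0.02775) = 18
CL* = √(0.0175/0.044) = 0.631

(L/D)max = 18, at CL = 0.631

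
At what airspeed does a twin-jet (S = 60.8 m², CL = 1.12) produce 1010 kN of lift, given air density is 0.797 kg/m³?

L = ½ρv²S·CL ⇒ v = √(2L/(ρ·S·CL))
v = √(2 × 1.01×10^6 / (0.797 × 60.8 × 1.12)) = √37220 = 193 m/s

v = 193 m/s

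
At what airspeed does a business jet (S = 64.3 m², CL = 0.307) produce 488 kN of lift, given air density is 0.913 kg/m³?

v = 233 m/s

L = ½ρv²S·CL ⇒ v = √(2L/(ρ·S·CL))
v = √(2 × 4.88×10^5 / (0.913 × 64.3 × 0.307)) = √54150 = 233 m/s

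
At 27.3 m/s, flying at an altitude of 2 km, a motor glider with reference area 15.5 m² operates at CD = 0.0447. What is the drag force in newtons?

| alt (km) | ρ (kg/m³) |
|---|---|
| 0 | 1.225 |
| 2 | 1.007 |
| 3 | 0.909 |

At 2 km, from the table: ρ = 1.007 kg/m³.
D = ½ρv²S·CD = ½ × 1.007 × 27.3² × 15.5 × 0.0447 = 260 N

D = 260 N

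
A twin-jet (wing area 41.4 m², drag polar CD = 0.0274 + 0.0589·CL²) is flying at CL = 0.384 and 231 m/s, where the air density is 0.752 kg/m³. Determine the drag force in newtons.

CD = 0.0274 + 0.0589 × 0.384² = 0.03609
D = ½ρv²S·CD = ½ × 0.752 × 231² × 41.4 × 0.03609 = 30000 N

D = 30000 N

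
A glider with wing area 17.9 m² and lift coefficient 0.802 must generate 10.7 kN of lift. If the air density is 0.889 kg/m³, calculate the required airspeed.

L = ½ρv²S·CL ⇒ v = √(2L/(ρ·S·CL))
v = √(2 × 10700 / (0.889 × 17.9 × 0.802)) = √1677 = 40.9 m/s

v = 40.9 m/s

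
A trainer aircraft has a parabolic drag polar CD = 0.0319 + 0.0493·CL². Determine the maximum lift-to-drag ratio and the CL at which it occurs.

For CD = CD0 + K·CL², (L/D)max occurs at CL* = √(CD0/K) and equals 1/(2√(K·CD0)).
(L/D)max = 1/(2√(0.0493 × 0.0319)) = 1/(2 × 0.03966) = 12.6
CL* = √(0.0319/0.0493) = 0.804

(L/D)max = 12.6, at CL = 0.804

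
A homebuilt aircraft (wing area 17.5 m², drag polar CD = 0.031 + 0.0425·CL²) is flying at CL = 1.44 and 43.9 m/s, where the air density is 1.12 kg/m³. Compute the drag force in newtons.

CD = 0.031 + 0.0425 × 1.44² = 0.1191
D = ½ρv²S·CD = ½ × 1.12 × 43.9² × 17.5 × 0.1191 = 2250 N

D = 2250 N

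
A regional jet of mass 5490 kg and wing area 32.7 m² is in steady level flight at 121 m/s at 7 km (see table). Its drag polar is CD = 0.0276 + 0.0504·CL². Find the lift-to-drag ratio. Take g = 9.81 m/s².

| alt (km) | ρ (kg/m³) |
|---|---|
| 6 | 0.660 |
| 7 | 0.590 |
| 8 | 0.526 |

At 7 km, from the table: ρ = 0.590 kg/m³.
In steady level flight, lift balances weight: W = mg = 5490 × 9.81 = 53857 N.
q = ½ρv² = ½ × 0.59 × 121² = 4319 Pa.
CL = W/(q·S) = 53857 / (4319 × 32.7) = 0.3813.
CD = 0.0276 + 0.0504 × 0.3813² = 0.03493.
L/D = CL/CD = 0.3813 / 0.03493 = 10.9

L/D = 10.9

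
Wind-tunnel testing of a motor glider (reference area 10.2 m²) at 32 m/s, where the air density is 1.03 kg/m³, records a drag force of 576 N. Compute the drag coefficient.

From D = ½ρv²S·CD, rearranging gives CD = 2D/(ρv²S).
CD = 2 × 576 / (1.03 × 32² × 10.2) = 0.107

CD = 0.107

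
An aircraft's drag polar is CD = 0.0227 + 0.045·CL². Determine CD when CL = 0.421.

CD = 0.0227 + 0.045 × 0.421² = 0.0227 + 0.007976 = 0.0307

CD = 0.0307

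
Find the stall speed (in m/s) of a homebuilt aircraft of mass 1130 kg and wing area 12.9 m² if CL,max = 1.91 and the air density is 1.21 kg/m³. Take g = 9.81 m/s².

V_stall = 27.3 m/s

Weight W = mg = 1130 × 9.81 = 11090 N.
V_stall = √(2W/(ρ·S·CL,max)) = √(2 × 11090 / (1.21 × 12.9 × 1.91))
V_stall = √743.7 = 27.3 m/s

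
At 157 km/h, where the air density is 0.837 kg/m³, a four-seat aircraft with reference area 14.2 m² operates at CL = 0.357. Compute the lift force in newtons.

Convert speed: v = 157 km/h ÷ 3.6 = 43.61 m/s.
L = ½ρv²S·CL = ½ × 0.837 × 43.61² × 14.2 × 0.357 = 4040 N

L = 4040 N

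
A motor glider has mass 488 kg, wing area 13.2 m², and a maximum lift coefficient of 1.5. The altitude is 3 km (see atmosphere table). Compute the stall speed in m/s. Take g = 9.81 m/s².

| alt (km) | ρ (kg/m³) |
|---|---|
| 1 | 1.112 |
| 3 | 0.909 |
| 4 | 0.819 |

V_stall = 23.1 m/s

At 3 km, from the table: ρ = 0.909 kg/m³.
Weight W = mg = 488 × 9.81 = 4787 N.
From L = ½ρV²S·CL,max = W: V_stall = √(2W/(ρSCL,max)) = √(2·4787/(0.909·13.2·1.5))
V_stall = √532 = 23.1 m/s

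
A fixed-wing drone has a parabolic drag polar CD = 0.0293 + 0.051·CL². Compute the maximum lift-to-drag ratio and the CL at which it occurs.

For CD = CD0 + K·CL², (L/D)max occurs at CL* = √(CD0/K) and equals 1/(2√(K·CD0)).
(L/D)max = 1/(2√(0.051 × 0.0293)) = 1/(2 × 0.03866) = 12.9
CL* = √(0.0293/0.051) = 0.758

(L/D)max = 12.9, at CL = 0.758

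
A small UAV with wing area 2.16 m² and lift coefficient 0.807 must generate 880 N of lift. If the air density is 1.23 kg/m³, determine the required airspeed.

L = ½ρv²S·CL ⇒ v = √(2L/(ρ·S·CL))
v = √(2 × 880 / (1.23 × 2.16 × 0.807)) = √820.9 = 28.7 m/s

v = 28.7 m/s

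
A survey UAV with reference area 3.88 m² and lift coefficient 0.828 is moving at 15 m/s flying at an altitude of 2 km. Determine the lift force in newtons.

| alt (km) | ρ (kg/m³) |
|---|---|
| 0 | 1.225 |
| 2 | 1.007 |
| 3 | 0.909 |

L = 364 N

At 2 km, from the table: ρ = 1.007 kg/m³.
Dynamic pressure q = ½ρv² = ½ × 1.007 × 15² = 113.3 Pa.
L = q·S·CL = 113.3 × 3.88 × 0.828 = 364 N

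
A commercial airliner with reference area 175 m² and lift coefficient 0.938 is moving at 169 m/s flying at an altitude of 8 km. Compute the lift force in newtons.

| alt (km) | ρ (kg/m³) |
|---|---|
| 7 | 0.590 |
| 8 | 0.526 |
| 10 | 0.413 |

At 8 km, from the table: ρ = 0.526 kg/m³.
Dynamic pressure q = ½ρv² = ½ × 0.526 × 169² = 7512 Pa.
L = q·S·CL = 7512 × 175 × 0.938 = 1.23×10^6 N ≈ 1230 kN

L = 1.23×10^6 N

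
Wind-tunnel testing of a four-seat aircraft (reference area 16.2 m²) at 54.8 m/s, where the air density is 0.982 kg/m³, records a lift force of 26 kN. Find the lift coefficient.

From L = ½ρv²S·CL, rearranging gives CL = 2L/(ρv²S).
CL = 2 × 26000 / (0.982 × 54.8² × 16.2) = 1.09

CL = 1.09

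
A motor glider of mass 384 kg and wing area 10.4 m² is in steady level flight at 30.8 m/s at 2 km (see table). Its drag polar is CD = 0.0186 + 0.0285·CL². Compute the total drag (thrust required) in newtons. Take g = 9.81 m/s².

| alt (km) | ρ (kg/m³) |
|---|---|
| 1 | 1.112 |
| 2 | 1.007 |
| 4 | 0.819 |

D = 174 N

At 2 km, from the table: ρ = 1.007 kg/m³.
Level flight ⇒ L = W = m·g = 384 × 9.81 = 3767 N.
Dynamic pressure q = 0.5 × 1.007 × 30.8² = 477.6 Pa.
Required CL = L/(qS) = 3767/(477.6·10.4) = 0.7583.
CD = 0.0186 + 0.0285 × 0.7583² = 0.03499.
D = q·S·CD = 477.6 × 10.4 × 0.03499 = 173.8 N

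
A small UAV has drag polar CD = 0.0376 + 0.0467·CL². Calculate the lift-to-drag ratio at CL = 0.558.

CD = 0.0376 + 0.0467 × 0.558² = 0.05214
L/D = CL/CD = 0.558 / 0.05214 = 10.7

L/D = 10.7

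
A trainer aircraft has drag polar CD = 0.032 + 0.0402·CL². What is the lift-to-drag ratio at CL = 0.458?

CD = 0.032 + 0.0402 × 0.458² = 0.04043
L/D = CL/CD = 0.458 / 0.04043 = 11.3

L/D = 11.3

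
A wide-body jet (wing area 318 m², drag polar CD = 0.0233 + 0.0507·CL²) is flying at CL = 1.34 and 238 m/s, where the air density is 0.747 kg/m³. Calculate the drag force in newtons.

CD = 0.0233 + 0.0507 × 1.34² = 0.1143
D = ½ρv²S·CD = ½ × 0.747 × 238² × 318 × 0.1143 = 7.69×10^5 N

D = 7.69×10^5 N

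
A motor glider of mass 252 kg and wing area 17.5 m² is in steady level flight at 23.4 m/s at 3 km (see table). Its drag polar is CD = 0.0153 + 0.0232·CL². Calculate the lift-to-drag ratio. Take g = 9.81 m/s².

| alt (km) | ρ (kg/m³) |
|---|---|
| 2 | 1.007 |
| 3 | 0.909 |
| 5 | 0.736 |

L/D = 24.9

At 3 km, from the table: ρ = 0.909 kg/m³.
Level flight ⇒ L = W = m·g = 252 × 9.81 = 2472.1 N.
q = ½ρv² = ½ × 0.909 × 23.4² = 248.9 Pa.
CL = W/(q·S) = 2472.1 / (248.9 × 17.5) = 0.5676.
CD = 0.0153 + 0.0232 × 0.5676² = 0.02278.
L/D = CL/CD = 0.5676 / 0.02278 = 24.9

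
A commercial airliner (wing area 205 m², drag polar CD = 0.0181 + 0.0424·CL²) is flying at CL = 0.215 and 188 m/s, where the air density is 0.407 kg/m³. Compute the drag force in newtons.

D = 29600 N

CD = 0.0181 + 0.0424 × 0.215² = 0.02006
D = ½ρv²S·CD = ½ × 0.407 × 188² × 205 × 0.02006 = 29600 N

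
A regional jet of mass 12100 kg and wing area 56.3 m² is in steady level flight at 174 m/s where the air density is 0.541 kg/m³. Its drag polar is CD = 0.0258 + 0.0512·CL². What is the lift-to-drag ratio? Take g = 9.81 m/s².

L/D = 8.82

In steady level flight, lift balances weight: W = mg = 12100 × 9.81 = 1.187×10^5 N.
q = ½ρv² = ½ × 0.541 × 174² = 8190 Pa.
CL = W/(q·S) = 1.187×10^5 / (8190 × 56.3) = 0.2574.
CD = 0.0258 + 0.0512 × 0.2574² = 0.02919.
L/D = CL/CD = 0.2574 / 0.02919 = 8.82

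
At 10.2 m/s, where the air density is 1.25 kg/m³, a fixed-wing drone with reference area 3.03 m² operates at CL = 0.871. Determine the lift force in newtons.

Dynamic pressure q = ½ρv² = ½ × 1.25 × 10.2² = 65.02 Pa.
L = q·S·CL = 65.02 × 3.03 × 0.871 = 172 N

L = 172 N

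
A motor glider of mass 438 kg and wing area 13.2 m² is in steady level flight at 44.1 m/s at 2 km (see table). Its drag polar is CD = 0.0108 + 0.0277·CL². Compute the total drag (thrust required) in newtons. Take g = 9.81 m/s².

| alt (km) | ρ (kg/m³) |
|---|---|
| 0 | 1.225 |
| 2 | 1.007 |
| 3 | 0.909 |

At 2 km, from the table: ρ = 1.007 kg/m³.
Level flight ⇒ L = W = m·g = 438 × 9.81 = 4296.8 N.
q = ½ρv² = ½ × 1.007 × 44.1² = 979.2 Pa.
CL = 2W/(ρv²S) = 2×4296.8/(1.007×44.1²×13.2) = 0.3324.
CD = 0.0108 + 0.0277 × 0.3324² = 0.01386.
D = q·S·CD = 979.2 × 13.2 × 0.01386 = 179.2 N

D = 179 N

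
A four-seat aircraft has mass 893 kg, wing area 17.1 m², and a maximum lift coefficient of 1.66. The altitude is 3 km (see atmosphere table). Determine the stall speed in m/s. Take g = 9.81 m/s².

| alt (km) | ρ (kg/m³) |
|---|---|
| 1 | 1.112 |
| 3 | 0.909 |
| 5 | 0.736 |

At 3 km, from the table: ρ = 0.909 kg/m³.
Weight W = mg = 893 × 9.81 = 8760 N.
V_stall = √(2W/(ρ·S·CL,max)) = √(2 × 8760 / (0.909 × 17.1 × 1.66))
V_stall = √679 = 26.1 m/s

V_stall = 26.1 m/s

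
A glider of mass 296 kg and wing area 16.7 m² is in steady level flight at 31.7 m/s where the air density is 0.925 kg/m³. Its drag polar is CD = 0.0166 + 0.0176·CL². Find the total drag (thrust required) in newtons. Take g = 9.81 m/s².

Level flight ⇒ L = W = m·g = 296 × 9.81 = 2903.8 N.
Dynamic pressure q = 0.5 × 0.925 × 31.7² = 464.8 Pa.
CL = 2W/(ρv²S) = 2×2903.8/(0.925×31.7²×16.7) = 0.3741.
CD = 0.0166 + 0.0176 × 0.3741² = 0.01906.
D = q·S·CD = 464.8 × 16.7 × 0.01906 = 148 N

D = 148 N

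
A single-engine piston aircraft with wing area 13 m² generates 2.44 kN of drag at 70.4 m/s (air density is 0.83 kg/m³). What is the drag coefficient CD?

From D = ½ρv²S·CD, rearranging gives CD = 2D/(ρv²S).
CD = 2 × 2440 / (0.83 × 70.4² × 13) = 0.0913

CD = 0.0913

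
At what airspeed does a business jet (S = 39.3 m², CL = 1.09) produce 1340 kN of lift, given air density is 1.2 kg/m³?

v = 228 m/s

L = ½ρv²S·CL ⇒ v = √(2L/(ρ·S·CL))
v = √(2 × 1.34×10^6 / (1.2 × 39.3 × 1.09)) = √52140 = 228 m/s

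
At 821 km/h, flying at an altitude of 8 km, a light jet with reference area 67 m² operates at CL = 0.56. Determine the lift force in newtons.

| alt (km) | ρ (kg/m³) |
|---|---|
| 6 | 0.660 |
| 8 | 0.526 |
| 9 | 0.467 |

L = 5.13×10^5 N

At 8 km, from the table: ρ = 0.526 kg/m³.
Convert speed: v = 821 km/h ÷ 3.6 = 228.1 m/s.
Dynamic pressure q = ½ρv² = ½ × 0.526 × 228.1² = 13680 Pa.
L = q·S·CL = 13680 × 67 × 0.56 = 5.13×10^5 N ≈ 513 kN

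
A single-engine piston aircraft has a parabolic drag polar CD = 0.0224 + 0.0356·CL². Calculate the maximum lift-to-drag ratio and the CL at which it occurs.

For CD = CD0 + K·CL², (L/D)max occurs at CL* = √(CD0/K) and equals 1/(2√(K·CD0)).
(L/D)max = 1/(2√(0.0356 × 0.0224)) = 1/(2 × 0.02824) = 17.7
CL* = √(0.0224/0.0356) = 0.793

(L/D)max = 17.7, at CL = 0.793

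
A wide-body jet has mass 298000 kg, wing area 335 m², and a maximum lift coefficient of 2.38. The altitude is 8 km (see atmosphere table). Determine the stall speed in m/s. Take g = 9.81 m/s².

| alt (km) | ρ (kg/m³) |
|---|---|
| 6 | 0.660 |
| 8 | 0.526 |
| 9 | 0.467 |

V_stall = 118 m/s

At 8 km, from the table: ρ = 0.526 kg/m³.
Stall occurs when L = W at CL,max. W = mg = 298000 × 9.81 = 2.923×10^6 N.
From L = ½ρV²S·CL,max = W: V_stall = √(2W/(ρSCL,max)) = √(2·2.923×10^6/(0.526·335·2.38))
V_stall = √13940 = 118 m/s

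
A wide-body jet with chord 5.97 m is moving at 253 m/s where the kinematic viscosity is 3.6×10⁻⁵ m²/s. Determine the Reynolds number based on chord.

Re = v·c/ν = 253 × 5.97 / (3.6×10⁻⁵) = 4.2×10^7

Re = 4.2×10^7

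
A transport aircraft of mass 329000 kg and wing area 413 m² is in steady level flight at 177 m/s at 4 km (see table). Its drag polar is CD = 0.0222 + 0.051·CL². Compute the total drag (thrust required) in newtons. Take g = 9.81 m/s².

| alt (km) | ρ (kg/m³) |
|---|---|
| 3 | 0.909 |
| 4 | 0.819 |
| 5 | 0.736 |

At 4 km, from the table: ρ = 0.819 kg/m³.
Level flight ⇒ L = W = m·g = 329000 × 9.81 = 3.2275×10^6 N.
q = ½ρv² = ½ × 0.819 × 177² = 12830 Pa.
CL = 2W/(ρv²S) = 2×3.2275×10^6/(0.819×177²×413) = 0.6091.
CD = 0.0222 + 0.051 × 0.6091² = 0.04112.
D = q·S·CD = 12830 × 413 × 0.04112 = 2.179×10^5 N

D = 2.18×10^5 N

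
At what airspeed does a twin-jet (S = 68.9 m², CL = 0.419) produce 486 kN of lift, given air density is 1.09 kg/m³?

L = ½ρv²S·CL ⇒ v = √(2L/(ρ·S·CL))
v = √(2 × 4.86×10^5 / (1.09 × 68.9 × 0.419)) = √30890 = 176 m/s

v = 176 m/s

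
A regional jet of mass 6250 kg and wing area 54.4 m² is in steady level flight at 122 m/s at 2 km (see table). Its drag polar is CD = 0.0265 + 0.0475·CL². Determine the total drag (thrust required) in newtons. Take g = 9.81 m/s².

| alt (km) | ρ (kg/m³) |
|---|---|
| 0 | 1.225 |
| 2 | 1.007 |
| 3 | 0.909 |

At 2 km, from the table: ρ = 1.007 kg/m³.
In steady level flight, lift balances weight: W = mg = 6250 × 9.81 = 61312 N.
Dynamic pressure q = 0.5 × 1.007 × 122² = 7494 Pa.
Required CL = L/(qS) = 61312/(7494·54.4) = 0.1504.
CD = 0.0265 + 0.0475 × 0.1504² = 0.02757.
D = q·S·CD = 7494 × 54.4 × 0.02757 = 11240 N

D = 11200 N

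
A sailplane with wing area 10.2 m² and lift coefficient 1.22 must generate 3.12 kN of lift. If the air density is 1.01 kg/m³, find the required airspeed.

v = 22.3 m/s

L = ½ρv²S·CL ⇒ v = √(2L/(ρ·S·CL))
v = √(2 × 3120 / (1.01 × 10.2 × 1.22)) = √496.5 = 22.3 m/s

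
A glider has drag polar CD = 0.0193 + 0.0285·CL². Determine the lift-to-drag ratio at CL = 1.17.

CD = 0.0193 + 0.0285 × 1.17² = 0.05831
L/D = CL/CD = 1.17 / 0.05831 = 20.1

L/D = 20.1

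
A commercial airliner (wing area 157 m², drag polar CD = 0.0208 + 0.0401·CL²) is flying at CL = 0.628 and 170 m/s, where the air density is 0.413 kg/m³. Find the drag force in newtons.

D = 34300 N

CD = 0.0208 + 0.0401 × 0.628² = 0.03661
D = ½ρv²S·CD = ½ × 0.413 × 170² × 157 × 0.03661 = 34300 N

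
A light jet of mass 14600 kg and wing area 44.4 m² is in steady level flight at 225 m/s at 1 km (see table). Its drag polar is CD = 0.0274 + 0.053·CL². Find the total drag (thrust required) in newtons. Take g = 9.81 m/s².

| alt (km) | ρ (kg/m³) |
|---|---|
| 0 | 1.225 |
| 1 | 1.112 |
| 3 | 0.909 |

D = 35100 N

At 1 km, from the table: ρ = 1.112 kg/m³.
Weight W = mg = 14600 × 9.81 = 1.4323×10^5 N; in level flight L = W.
q = ½ρv² = ½ × 1.112 × 225² = 28150 Pa.
CL = 2W/(ρv²S) = 2×1.4323×10^5/(1.112×225²×44.4) = 0.1146.
CD = 0.0274 + 0.053 × 0.1146² = 0.0281.
D = q·S·CD = 28150 × 44.4 × 0.0281 = 35110 N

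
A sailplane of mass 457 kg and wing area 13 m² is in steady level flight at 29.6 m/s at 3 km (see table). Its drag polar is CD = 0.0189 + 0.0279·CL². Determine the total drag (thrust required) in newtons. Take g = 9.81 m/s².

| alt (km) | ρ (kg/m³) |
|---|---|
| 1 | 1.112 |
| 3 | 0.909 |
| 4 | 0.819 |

At 3 km, from the table: ρ = 0.909 kg/m³.
Level flight ⇒ L = W = m·g = 457 × 9.81 = 4483.2 N.
q = ½ρv² = ½ × 0.909 × 29.6² = 398.2 Pa.
CL = 2W/(ρv²S) = 2×4483.2/(0.909×29.6²×13) = 0.866.
CD = 0.0189 + 0.0279 × 0.866² = 0.03982.
D = q·S·CD = 398.2 × 13 × 0.03982 = 206.2 N

D = 206 N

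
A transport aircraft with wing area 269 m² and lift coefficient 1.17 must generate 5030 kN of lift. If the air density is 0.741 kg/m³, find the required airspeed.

v = 208 m/s

L = ½ρv²S·CL ⇒ v = √(2L/(ρ·S·CL))
v = √(2 × 5.03×10^6 / (0.741 × 269 × 1.17)) = √43140 = 208 m/s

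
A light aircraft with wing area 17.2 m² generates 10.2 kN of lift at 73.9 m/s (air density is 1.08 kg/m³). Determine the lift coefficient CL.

CL = 0.201

From L = ½ρv²S·CL, rearranging gives CL = 2L/(ρv²S).
CL = 2 × 10200 / (1.08 × 73.9² × 17.2) = 0.201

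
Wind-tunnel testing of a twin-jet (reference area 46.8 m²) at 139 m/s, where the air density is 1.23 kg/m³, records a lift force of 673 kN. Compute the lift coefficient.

From L = ½ρv²S·CL, rearranging gives CL = 2L/(ρv²S).
CL = 2 × 6.73×10^5 / (1.23 × 139² × 46.8) = 1.21

CL = 1.21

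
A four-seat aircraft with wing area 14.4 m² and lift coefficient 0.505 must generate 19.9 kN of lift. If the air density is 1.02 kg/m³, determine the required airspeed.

L = ½ρv²S·CL ⇒ v = √(2L/(ρ·S·CL))
v = √(2 × 19900 / (1.02 × 14.4 × 0.505)) = √5366 = 73.3 m/s

v = 73.3 m/s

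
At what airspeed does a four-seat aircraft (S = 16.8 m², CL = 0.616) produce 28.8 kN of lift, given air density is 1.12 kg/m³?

v = 70.5 m/s

L = ½ρv²S·CL ⇒ v = √(2L/(ρ·S·CL))
v = √(2 × 28800 / (1.12 × 16.8 × 0.616)) = √4970 = 70.5 m/s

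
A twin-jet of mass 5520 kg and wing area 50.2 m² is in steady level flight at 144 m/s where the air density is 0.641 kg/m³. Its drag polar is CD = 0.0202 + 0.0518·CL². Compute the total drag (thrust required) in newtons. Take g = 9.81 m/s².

D = 7190 N

Level flight ⇒ L = W = m·g = 5520 × 9.81 = 54151 N.
q = ½ρv² = ½ × 0.641 × 144² = 6646 Pa.
CL = 2W/(ρv²S) = 2×54151/(0.641×144²×50.2) = 0.1623.
CD = 0.0202 + 0.0518 × 0.1623² = 0.02156.
D = q·S·CD = 6646 × 50.2 × 0.02156 = 7194 N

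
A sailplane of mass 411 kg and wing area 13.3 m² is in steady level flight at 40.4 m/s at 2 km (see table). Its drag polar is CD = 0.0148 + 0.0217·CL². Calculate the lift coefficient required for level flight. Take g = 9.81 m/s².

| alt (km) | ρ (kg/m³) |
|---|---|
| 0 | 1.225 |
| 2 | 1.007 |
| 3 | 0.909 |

At 2 km, from the table: ρ = 1.007 kg/m³.
In steady level flight, lift balances weight: W = mg = 411 × 9.81 = 4031.9 N.
Dynamic pressure q = 0.5 × 1.007 × 40.4² = 821.8 Pa.
CL = W/(q·S) = 4031.9 / (821.8 × 13.3) = 0.3689.

CL = 0.369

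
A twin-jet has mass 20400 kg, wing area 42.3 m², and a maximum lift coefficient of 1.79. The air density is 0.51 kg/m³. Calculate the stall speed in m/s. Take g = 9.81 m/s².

V_stall = 102 m/s

Stall occurs when L = W at CL,max. W = mg = 20400 × 9.81 = 2.001×10^5 N.
From L = ½ρV²S·CL,max = W: V_stall = √(2W/(ρSCL,max)) = √(2·2.001×10^5/(0.51·42.3·1.79))
V_stall = √10360 = 102 m/s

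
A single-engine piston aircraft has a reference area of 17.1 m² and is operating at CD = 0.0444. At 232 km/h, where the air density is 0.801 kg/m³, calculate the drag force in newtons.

Convert speed: v = 232 km/h ÷ 3.6 = 64.44 m/s.
Dynamic pressure q = ½ρv² = ½ × 0.801 × 64.44² = 1663 Pa.
D = q·S·CD = 1663 × 17.1 × 0.0444 = 1260 N

D = 1260 N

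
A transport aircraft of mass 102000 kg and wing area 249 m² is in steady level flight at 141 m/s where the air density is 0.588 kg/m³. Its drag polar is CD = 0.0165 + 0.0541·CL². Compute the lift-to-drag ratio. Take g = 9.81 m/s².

In steady level flight, lift balances weight: W = mg = 102000 × 9.81 = 1.0006×10^6 N.
Dynamic pressure q = 0.5 × 0.588 × 141² = 5845 Pa.
CL = W/(q·S) = 1.0006×10^6 / (5845 × 249) = 0.6875.
CD = 0.0165 + 0.0541 × 0.6875² = 0.04207.
L/D = CL/CD = 0.6875 / 0.04207 = 16.3

L/D = 16.3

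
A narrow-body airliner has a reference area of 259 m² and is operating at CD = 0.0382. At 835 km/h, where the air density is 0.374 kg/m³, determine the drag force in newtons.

Convert speed: v = 835 km/h ÷ 3.6 = 231.9 m/s.
Dynamic pressure q = ½ρv² = ½ × 0.374 × 231.9² = 10060 Pa.
D = q·S·CD = 10060 × 259 × 0.0382 = 99500 N ≈ 99.5 kN

D = 99500 N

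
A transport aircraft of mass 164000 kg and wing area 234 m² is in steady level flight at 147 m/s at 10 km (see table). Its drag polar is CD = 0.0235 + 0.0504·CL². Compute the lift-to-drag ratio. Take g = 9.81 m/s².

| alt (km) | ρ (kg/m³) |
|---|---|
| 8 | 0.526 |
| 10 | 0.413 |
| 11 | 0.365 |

At 10 km, from the table: ρ = 0.413 kg/m³.
Weight W = mg = 164000 × 9.81 = 1.6088×10^6 N; in level flight L = W.
q = ½ρv² = ½ × 0.413 × 147² = 4462 Pa.
CL = W/(q·S) = 1.6088×10^6 / (4462 × 234) = 1.541.
CD = 0.0235 + 0.0504 × 1.541² = 0.1432.
L/D = CL/CD = 1.541 / 0.1432 = 10.8

L/D = 10.8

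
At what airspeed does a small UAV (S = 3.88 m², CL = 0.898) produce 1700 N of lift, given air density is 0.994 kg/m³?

L = ½ρv²S·CL ⇒ v = √(2L/(ρ·S·CL))
v = √(2 × 1700 / (0.994 × 3.88 × 0.898)) = √981.7 = 31.3 m/s

v = 31.3 m/s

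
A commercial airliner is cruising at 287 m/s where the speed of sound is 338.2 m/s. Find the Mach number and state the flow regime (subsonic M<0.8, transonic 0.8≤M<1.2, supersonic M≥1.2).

M = v/a = 287 / 338.2 = 0.849
M = 0.849 → transonic.

M = 0.849 (transonic)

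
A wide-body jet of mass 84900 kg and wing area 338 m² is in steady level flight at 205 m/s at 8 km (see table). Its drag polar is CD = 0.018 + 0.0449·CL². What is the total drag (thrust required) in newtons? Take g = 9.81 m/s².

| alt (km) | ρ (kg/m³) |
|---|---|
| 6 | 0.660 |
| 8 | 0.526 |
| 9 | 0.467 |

At 8 km, from the table: ρ = 0.526 kg/m³.
Level flight ⇒ L = W = m·g = 84900 × 9.81 = 8.3287×10^5 N.
Dynamic pressure q = 0.5 × 0.526 × 205² = 11050 Pa.
Required CL = L/(qS) = 8.3287×10^5/(11050·338) = 0.2229.
CD = 0.018 + 0.0449 × 0.2229² = 0.02023.
D = q·S·CD = 11050 × 338 × 0.02023 = 75580 N

D = 75600 N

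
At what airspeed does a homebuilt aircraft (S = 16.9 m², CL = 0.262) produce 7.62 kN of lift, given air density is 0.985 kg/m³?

v = 59.1 m/s

L = ½ρv²S·CL ⇒ v = √(2L/(ρ·S·CL))
v = √(2 × 7620 / (0.985 × 16.9 × 0.262)) = √3494 = 59.1 m/s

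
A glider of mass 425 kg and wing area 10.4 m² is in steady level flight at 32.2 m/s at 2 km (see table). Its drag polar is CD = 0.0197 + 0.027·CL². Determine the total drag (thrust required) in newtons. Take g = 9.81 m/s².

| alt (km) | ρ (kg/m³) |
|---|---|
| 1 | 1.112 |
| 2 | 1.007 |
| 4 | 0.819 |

D = 193 N

At 2 km, from the table: ρ = 1.007 kg/m³.
Weight W = mg = 425 × 9.81 = 4169.2 N; in level flight L = W.
Dynamic pressure q = 0.5 × 1.007 × 32.2² = 522 Pa.
Required CL = L/(qS) = 4169.2/(522·10.4) = 0.7679.
CD = 0.0197 + 0.027 × 0.7679² = 0.03562.
D = q·S·CD = 522 × 10.4 × 0.03562 = 193.4 N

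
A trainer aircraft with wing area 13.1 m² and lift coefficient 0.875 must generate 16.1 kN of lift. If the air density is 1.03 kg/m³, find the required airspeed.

L = ½ρv²S·CL ⇒ v = √(2L/(ρ·S·CL))
v = √(2 × 16100 / (1.03 × 13.1 × 0.875)) = √2727 = 52.2 m/s

v = 52.2 m/s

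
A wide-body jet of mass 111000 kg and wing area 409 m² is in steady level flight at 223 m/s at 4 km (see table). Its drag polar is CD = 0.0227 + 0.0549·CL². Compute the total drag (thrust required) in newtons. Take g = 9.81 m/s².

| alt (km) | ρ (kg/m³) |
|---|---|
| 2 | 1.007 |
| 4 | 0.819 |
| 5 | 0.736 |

At 4 km, from the table: ρ = 0.819 kg/m³.
Level flight ⇒ L = W = m·g = 111000 × 9.81 = 1.0889×10^6 N.
q = ½ρv² = ½ × 0.819 × 223² = 20360 Pa.
CL = 2W/(ρv²S) = 2×1.0889×10^6/(0.819×223²×409) = 0.1307.
CD = 0.0227 + 0.0549 × 0.1307² = 0.02364.
D = q·S·CD = 20360 × 409 × 0.02364 = 1.969×10^5 N

D = 1.97×10^5 N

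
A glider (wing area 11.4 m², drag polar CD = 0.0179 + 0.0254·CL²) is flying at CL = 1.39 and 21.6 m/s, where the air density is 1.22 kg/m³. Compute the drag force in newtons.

D = 217 N

CD = 0.0179 + 0.0254 × 1.39² = 0.06698
D = ½ρv²S·CD = ½ × 1.22 × 21.6² × 11.4 × 0.06698 = 217 N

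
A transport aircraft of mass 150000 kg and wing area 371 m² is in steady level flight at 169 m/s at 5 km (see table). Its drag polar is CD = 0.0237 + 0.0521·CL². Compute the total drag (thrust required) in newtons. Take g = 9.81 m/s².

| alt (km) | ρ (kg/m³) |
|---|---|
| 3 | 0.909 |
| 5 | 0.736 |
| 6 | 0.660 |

At 5 km, from the table: ρ = 0.736 kg/m³.
Weight W = mg = 150000 × 9.81 = 1.4715×10^6 N; in level flight L = W.
Dynamic pressure q = 0.5 × 0.736 × 169² = 10510 Pa.
CL = 2W/(ρv²S) = 2×1.4715×10^6/(0.736×169²×371) = 0.3774.
CD = 0.0237 + 0.0521 × 0.3774² = 0.03112.
D = q·S·CD = 10510 × 371 × 0.03112 = 1.213×10^5 N

D = 1.21×10^5 N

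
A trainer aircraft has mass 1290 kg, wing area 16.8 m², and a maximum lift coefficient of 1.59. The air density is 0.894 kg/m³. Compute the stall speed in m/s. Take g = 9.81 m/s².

Weight W = mg = 1290 × 9.81 = 12650 N.
V_stall = √(2W/(ρ·S·CL,max)) = √(2 × 12650 / (0.894 × 16.8 × 1.59))
V_stall = √1060 = 32.6 m/s

V_stall = 32.6 m/s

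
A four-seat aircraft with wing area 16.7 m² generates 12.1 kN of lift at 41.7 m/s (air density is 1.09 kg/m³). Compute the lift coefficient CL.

From L = ½ρv²S·CL, rearranging gives CL = 2L/(ρv²S).
CL = 2 × 12100 / (1.09 × 41.7² × 16.7) = 0.765

CL = 0.765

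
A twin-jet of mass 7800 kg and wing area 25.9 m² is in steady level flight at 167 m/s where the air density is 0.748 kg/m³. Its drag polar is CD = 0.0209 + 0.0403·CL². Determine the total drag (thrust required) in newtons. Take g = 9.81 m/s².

D = 6520 N

Weight W = mg = 7800 × 9.81 = 76518 N; in level flight L = W.
Dynamic pressure q = 0.5 × 0.748 × 167² = 10430 Pa.
Required CL = L/(qS) = 76518/(10430·25.9) = 0.2832.
CD = 0.0209 + 0.0403 × 0.2832² = 0.02413.
D = q·S·CD = 10430 × 25.9 × 0.02413 = 6520 N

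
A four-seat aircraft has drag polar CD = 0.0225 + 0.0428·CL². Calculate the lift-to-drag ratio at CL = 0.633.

CD = 0.0225 + 0.0428 × 0.633² = 0.03965
L/D = CL/CD = 0.633 / 0.03965 = 16

L/D = 16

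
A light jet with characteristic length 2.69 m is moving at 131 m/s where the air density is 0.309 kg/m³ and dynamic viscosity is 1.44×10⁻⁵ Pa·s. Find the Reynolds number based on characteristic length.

Re = 7.56×10^6

Re = ρ·v·c/μ = 0.309 × 131 × 2.69 / (1.44×10⁻⁵) = 7.56×10^6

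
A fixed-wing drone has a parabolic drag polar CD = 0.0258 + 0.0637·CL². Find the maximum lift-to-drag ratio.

(L/D)max = 12.3

For CD = CD0 + K·CL², (L/D)max occurs at CL* = √(CD0/K) and equals 1/(2√(K·CD0)).
(L/D)max = 1/(2√(0.0637 × 0.0258)) = 1/(2 × 0.04054) = 12.3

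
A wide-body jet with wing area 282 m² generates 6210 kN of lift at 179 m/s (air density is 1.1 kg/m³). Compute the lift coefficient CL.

From L = ½ρv²S·CL, rearranging gives CL = 2L/(ρv²S).
CL = 2 × 6.21×10^6 / (1.1 × 179² × 282) = 1.25

CL = 1.25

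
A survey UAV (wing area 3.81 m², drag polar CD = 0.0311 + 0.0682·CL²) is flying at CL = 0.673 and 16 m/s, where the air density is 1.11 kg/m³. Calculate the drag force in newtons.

D = 33.6 N

CD = 0.0311 + 0.0682 × 0.673² = 0.06199
D = ½ρv²S·CD = ½ × 1.11 × 16² × 3.81 × 0.06199 = 33.6 N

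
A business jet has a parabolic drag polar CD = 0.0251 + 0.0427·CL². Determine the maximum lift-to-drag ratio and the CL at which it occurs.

(L/D)max = 15.3, at CL = 0.767

For CD = CD0 + K·CL², (L/D)max occurs at CL* = √(CD0/K) and equals 1/(2√(K·CD0)).
(L/D)max = 1/(2√(0.0427 × 0.0251)) = 1/(2 × 0.03274) = 15.3
CL* = √(0.0251/0.0427) = 0.767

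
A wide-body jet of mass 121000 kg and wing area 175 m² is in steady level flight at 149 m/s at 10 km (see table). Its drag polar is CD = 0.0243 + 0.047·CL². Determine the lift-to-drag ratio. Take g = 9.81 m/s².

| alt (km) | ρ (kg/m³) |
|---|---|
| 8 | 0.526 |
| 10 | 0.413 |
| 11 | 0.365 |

L/D = 11.6

At 10 km, from the table: ρ = 0.413 kg/m³.
Level flight ⇒ L = W = m·g = 121000 × 9.81 = 1.187×10^6 N.
Dynamic pressure q = 0.5 × 0.413 × 149² = 4585 Pa.
CL = W/(q·S) = 1.187×10^6 / (4585 × 175) = 1.48.
CD = 0.0243 + 0.047 × 1.48² = 0.1272.
L/D = CL/CD = 1.48 / 0.1272 = 11.6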